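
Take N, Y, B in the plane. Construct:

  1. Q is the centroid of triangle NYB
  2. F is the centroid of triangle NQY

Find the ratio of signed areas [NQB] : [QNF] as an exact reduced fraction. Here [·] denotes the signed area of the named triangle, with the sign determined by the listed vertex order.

[NQB]:[QNF] = 3

Choose coordinates N = (0, 0), Y = (1, 0), B = (0, 1).
1. Q is the centroid of triangle NYB ⇒ Q = (1/3, 1/3)
2. F is the centroid of triangle NQY ⇒ F = (4/9, 1/9)
2·[NQB] = 1/3, 2·[QNF] = 1/9
[NQB]:[QNF] = 1/3:1/9 = 3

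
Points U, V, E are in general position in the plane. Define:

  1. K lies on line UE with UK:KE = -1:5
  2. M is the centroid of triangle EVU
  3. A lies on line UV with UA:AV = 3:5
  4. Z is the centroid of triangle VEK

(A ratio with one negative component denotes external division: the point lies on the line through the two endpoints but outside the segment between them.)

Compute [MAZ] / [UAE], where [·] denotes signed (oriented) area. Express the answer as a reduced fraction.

[MAZ]:[UAE] = -1/108

Assign U = (0, 0), V = (1, 0), E = (0, 1) — the answer is frame-independent, so this choice is without loss of generality.
1. K lies on line UE with UK:KE = -1:5 ⇒ K = (0, -1/4)
2. M is the centroid of triangle EVU ⇒ M = (1/3, 1/3)
3. A lies on line UV with UA:AV = 3:5 ⇒ A = (3/8, 0)
4. Z is the centroid of triangle VEK ⇒ Z = (1/3, 1/4)
2·[MAZ] = -1/288, 2·[UAE] = 3/8
[MAZ]:[UAE] = -1/288:3/8 = -1/108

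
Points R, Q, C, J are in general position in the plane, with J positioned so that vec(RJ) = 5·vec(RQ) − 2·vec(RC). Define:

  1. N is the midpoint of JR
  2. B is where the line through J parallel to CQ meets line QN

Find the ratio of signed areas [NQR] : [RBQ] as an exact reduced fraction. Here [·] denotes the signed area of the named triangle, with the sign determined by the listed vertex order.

[NQR]:[RBQ] = 1/4

Work in coordinates with R = (0, 0), Q = (1, 0), C = (0, 1), J = (5, -2).
1. N is the midpoint of JR ⇒ N = (5/2, -1)
2. B is where the line through J parallel to CQ meets line QN ⇒ B = (7, -4)
2·[NQR] = 1, 2·[RBQ] = 4
[NQR]:[RBQ] = 1:4 = 1/4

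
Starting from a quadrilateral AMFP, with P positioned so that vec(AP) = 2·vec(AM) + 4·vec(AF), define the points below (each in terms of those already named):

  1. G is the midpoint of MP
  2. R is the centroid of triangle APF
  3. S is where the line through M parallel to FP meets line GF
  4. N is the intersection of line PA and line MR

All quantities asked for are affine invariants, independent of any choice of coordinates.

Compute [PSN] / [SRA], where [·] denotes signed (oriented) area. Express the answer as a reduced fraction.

Set A = (0, 0), M = (1, 0), F = (0, 1), P = (2, 4); any affine frame gives the same invariant.
1. G is the midpoint of MP ⇒ G = (3/2, 2)
2. R is the centroid of triangle APF ⇒ R = (2/3, 5/3)
3. S is where the line through M parallel to FP meets line GF ⇒ S = (3, 3)
4. N is the intersection of line PA and line MR ⇒ N = (5/7, 10/7)
2·[PSN] = -27/7, 2·[SRA] = 3
[PSN]:[SRA] = -27/7:3 = -9/7

[PSN]:[SRA] = -9/7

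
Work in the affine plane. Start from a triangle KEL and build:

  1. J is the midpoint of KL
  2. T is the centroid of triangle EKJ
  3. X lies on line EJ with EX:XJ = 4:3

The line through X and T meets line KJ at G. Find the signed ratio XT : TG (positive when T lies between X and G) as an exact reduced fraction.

XT:TG = 2/7

Work in coordinates with K = (0, 0), E = (1, 0), L = (0, 1).
1. J is the midpoint of KL ⇒ J = (0, 1/2)
2. T is the centroid of triangle EKJ ⇒ T = (1/3, 1/6)
3. X lies on line EJ with EX:XJ = 4:3 ⇒ X = (3/7, 2/7)
line XT meets KJ at G = (0, -1/4)
T = X + t·(G−X) with t = 2/9, so XT:TG = 2/9:7/9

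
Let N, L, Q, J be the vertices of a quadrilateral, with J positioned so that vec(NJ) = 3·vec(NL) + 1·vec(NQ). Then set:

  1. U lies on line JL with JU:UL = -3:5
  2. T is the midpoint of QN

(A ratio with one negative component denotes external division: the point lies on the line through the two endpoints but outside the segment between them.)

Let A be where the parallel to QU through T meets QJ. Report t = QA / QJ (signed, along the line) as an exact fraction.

Assign N = (0, 0), L = (1, 0), Q = (0, 1), J = (3, 1) — the answer is frame-independent, so this choice is without loss of generality.
1. U lies on line JL with JU:UL = -3:5 ⇒ U = (6, 5/2)
2. T is the midpoint of QN ⇒ T = (0, 1/2)
through T parallel to QU: direction (6, 3/2); meets QJ at A = (2, 1)
A = Q + t·(J−Q) with t = 2/3

t = 2/3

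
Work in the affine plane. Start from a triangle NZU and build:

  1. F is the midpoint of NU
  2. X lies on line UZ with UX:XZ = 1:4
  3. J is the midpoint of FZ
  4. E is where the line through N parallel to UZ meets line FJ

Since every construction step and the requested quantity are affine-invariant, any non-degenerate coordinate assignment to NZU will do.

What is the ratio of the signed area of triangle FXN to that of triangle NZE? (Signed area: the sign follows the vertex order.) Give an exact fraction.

[FXN]:[NZE] = -1/10

Assign N = (0, 0), Z = (1, 0), U = (0, 1) — the answer is frame-independent, so this choice is without loss of generality.
1. F is the midpoint of NU ⇒ F = (0, 1/2)
2. X lies on line UZ with UX:XZ = 1:4 ⇒ X = (1/5, 4/5)
3. J is the midpoint of FZ ⇒ J = (1/2, 1/4)
4. E is where the line through N parallel to UZ meets line FJ ⇒ E = (-1, 1)
2·[FXN] = -1/10, 2·[NZE] = 1
[FXN]:[NZE] = -1/10:1 = -1/10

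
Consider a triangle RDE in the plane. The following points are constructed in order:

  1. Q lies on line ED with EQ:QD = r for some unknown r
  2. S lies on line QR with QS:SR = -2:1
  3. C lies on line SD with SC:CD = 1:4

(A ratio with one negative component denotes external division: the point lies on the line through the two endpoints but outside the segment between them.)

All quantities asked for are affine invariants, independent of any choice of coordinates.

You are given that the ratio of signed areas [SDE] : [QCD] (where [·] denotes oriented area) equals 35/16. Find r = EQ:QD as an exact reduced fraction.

Set R = (0, 0), D = (1, 0), E = (0, 1); any affine frame gives the same invariant.
1. With EQ:QD = r, write λ = r/(r+1) so Q = E + λ·(D−E); Q is affine-linear in λ
2. S lies on line QR with QS:SR = -2:1 ⇒ S is an affine combination of earlier points and hence also affine-linear in λ
3. C lies on line SD with SC:CD = 1:4 ⇒ C is an affine combination of earlier points and hence also affine-linear in λ
Every point depending on Q is an affine combination of Q and λ-independent points, so each such coordinate is linear in λ; the λ² term in each signed area is a multiple of (D−E)×(D−E) = 0, so 2·[SDE] and 2·[QCD] are each linear in λ. Evaluating at λ=0 and λ=1:
  2·[SDE] = 2,   2·[QCD] = -8/5·λ + 8/5
So [SDE]:[QCD] = (2) / (-8/5·λ + 8/5). Setting this equal to 35/16:
  2 = 35/16·(-8/5·λ + 8/5)  ⇒  λ = 3/7
Then r = λ/(1−λ) = (3/7)/(4/7) = 3/4. Check: with r = 3/4, Q = (3/7, 4/7) and [SDE]:[QCD] = 35/16 as required.

r = 3/4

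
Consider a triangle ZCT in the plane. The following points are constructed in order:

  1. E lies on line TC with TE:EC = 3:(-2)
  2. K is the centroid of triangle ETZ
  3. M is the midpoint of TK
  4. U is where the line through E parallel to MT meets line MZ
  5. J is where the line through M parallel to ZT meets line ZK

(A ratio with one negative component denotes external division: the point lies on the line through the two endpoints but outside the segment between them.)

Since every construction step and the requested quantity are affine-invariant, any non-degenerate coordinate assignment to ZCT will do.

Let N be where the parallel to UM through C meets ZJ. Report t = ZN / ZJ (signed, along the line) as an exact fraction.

Assign Z = (0, 0), C = (1, 0), T = (0, 1) — the answer is frame-independent, so this choice is without loss of generality.
1. E lies on line TC with TE:EC = 3:(-2) ⇒ E = (3, -2)
2. K is the centroid of triangle ETZ ⇒ K = (1, -1/3)
3. M is the midpoint of TK ⇒ M = (1/2, 1/3)
4. U is where the line through E parallel to MT meets line MZ ⇒ U = (1, 2/3)
5. J is where the line through M parallel to ZT meets line ZK ⇒ J = (1/2, -1/6)
through C parallel to UM: direction (-1/2, -1/3); meets ZJ at N = (2/3, -2/9)
N = Z + t·(J−Z) with t = 4/3

t = 4/3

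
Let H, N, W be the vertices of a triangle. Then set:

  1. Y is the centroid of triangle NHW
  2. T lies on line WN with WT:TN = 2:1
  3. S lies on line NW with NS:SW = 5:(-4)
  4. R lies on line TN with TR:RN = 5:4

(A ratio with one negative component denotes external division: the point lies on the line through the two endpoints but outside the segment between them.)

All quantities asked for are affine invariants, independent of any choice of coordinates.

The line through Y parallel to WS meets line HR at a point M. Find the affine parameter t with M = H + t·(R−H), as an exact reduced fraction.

Choose coordinates H = (0, 0), N = (1, 0), W = (0, 1).
1. Y is the centroid of triangle NHW ⇒ Y = (1/3, 1/3)
2. T lies on line WN with WT:TN = 2:1 ⇒ T = (2/3, 1/3)
3. S lies on line NW with NS:SW = 5:(-4) ⇒ S = (-4, 5)
4. R lies on line TN with TR:RN = 5:4 ⇒ R = (23/27, 4/27)
through Y parallel to WS: direction (-4, 4); meets HR at M = (46/81, 8/81)
M = H + t·(R−H) with t = 2/3

t = 2/3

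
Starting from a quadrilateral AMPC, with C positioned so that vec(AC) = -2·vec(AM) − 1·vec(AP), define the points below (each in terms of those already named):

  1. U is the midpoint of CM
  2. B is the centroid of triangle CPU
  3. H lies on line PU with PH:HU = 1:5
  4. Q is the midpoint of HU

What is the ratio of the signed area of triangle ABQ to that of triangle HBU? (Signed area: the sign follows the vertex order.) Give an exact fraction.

Set A = (0, 0), M = (1, 0), P = (0, 1), C = (-2, -1); any affine frame gives the same invariant.
1. U is the midpoint of CM ⇒ U = (-1/2, -1/2)
2. B is the centroid of triangle CPU ⇒ B = (-5/6, -1/6)
3. H lies on line PU with PH:HU = 1:5 ⇒ H = (-1/12, 3/4)
4. Q is the midpoint of HU ⇒ Q = (-7/24, 1/8)
2·[ABQ] = -11/72, 2·[HBU] = 5/9
[ABQ]:[HBU] = -11/72:5/9 = -11/40

[ABQ]:[HBU] = -11/40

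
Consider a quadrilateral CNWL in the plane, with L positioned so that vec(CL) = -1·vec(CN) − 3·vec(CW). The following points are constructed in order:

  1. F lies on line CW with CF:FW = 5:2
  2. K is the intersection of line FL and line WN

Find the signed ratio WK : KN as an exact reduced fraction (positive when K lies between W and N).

Work in coordinates with C = (0, 0), N = (1, 0), W = (0, 1), L = (-1, -3).
1. F lies on line CW with CF:FW = 5:2 ⇒ F = (0, 5/7)
2. K is the intersection of line FL and line WN ⇒ K = (2/33, 31/33)
K = W + t·(N−W) with t = 2/33, so WK:KN = t:(1−t) = 2/33:31/33

WK:KN = 2/31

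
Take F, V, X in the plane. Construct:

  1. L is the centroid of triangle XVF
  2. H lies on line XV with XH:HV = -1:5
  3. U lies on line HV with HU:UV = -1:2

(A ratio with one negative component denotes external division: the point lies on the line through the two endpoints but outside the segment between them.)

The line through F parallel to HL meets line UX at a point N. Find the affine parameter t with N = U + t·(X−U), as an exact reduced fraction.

Work in coordinates with F = (0, 0), V = (1, 0), X = (0, 1).
1. L is the centroid of triangle XVF ⇒ L = (1/3, 1/3)
2. H lies on line XV with XH:HV = -1:5 ⇒ H = (-1/4, 5/4)
3. U lies on line HV with HU:UV = -1:2 ⇒ U = (-3/2, 5/2)
through F parallel to HL: direction (7/12, -11/12); meets UX at N = (-7/4, 11/4)
N = U + t·(X−U) with t = -1/6

t = -1/6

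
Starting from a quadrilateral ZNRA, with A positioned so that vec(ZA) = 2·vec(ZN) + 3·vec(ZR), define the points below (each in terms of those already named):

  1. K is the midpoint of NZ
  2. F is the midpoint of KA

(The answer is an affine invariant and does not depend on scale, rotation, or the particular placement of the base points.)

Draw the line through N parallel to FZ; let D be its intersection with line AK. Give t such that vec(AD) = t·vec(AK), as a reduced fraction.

t = 3/2

Work in coordinates with Z = (0, 0), N = (1, 0), R = (0, 1), A = (2, 3).
1. K is the midpoint of NZ ⇒ K = (1/2, 0)
2. F is the midpoint of KA ⇒ F = (5/4, 3/2)
through N parallel to FZ: direction (-5/4, -3/2); meets AK at D = (-1/4, -3/2)
D = A + t·(K−A) with t = 3/2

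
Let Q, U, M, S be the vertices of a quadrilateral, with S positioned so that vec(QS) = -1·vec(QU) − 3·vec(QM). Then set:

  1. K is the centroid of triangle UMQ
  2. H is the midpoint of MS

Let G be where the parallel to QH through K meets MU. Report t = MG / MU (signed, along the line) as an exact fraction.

Assign Q = (0, 0), U = (1, 0), M = (0, 1), S = (-1, -3) — the answer is frame-independent, so this choice is without loss of generality.
1. K is the centroid of triangle UMQ ⇒ K = (1/3, 1/3)
2. H is the midpoint of MS ⇒ H = (-1/2, -1)
through K parallel to QH: direction (-1/2, -1); meets MU at G = (4/9, 5/9)
G = M + t·(U−M) with t = 4/9

t = 4/9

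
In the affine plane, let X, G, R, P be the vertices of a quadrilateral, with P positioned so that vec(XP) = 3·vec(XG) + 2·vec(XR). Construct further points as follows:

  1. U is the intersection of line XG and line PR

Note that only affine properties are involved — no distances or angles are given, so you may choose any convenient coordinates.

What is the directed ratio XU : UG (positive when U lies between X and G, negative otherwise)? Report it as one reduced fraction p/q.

Assign X = (0, 0), G = (1, 0), R = (0, 1), P = (3, 2) — the answer is frame-independent, so this choice is without loss of generality.
1. U is the intersection of line XG and line PR ⇒ U = (-3, 0)
U = X + t·(G−X) with t = -3, so XU:UG = t:(1−t) = -3:4

XU:UG = -3/4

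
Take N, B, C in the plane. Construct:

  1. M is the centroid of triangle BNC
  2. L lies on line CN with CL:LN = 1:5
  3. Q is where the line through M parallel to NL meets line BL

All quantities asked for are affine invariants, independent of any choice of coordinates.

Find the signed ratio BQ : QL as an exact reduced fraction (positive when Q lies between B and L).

Work in coordinates with N = (0, 0), B = (1, 0), C = (0, 1).
1. M is the centroid of triangle BNC ⇒ M = (1/3, 1/3)
2. L lies on line CN with CL:LN = 1:5 ⇒ L = (0, 5/6)
3. Q is where the line through M parallel to NL meets line BL ⇒ Q = (1/3, 5/9)
Q = B + t·(L−B) with t = 2/3, so BQ:QL = t:(1−t) = 2/3:1/3

BQ:QL = 2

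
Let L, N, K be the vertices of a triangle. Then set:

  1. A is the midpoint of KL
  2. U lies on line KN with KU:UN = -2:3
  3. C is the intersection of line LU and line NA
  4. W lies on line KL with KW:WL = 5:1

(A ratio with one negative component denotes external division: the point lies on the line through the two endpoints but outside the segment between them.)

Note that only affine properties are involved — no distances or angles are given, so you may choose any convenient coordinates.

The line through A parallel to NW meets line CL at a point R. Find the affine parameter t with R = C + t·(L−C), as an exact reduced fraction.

Assign L = (0, 0), N = (1, 0), K = (0, 1) — the answer is frame-independent, so this choice is without loss of generality.
1. A is the midpoint of KL ⇒ A = (0, 1/2)
2. U lies on line KN with KU:UN = -2:3 ⇒ U = (-2, 3)
3. C is the intersection of line LU and line NA ⇒ C = (-1/2, 3/4)
4. W lies on line KL with KW:WL = 5:1 ⇒ W = (0, 1/6)
through A parallel to NW: direction (-1, 1/6); meets CL at R = (-3/8, 9/16)
R = C + t·(L−C) with t = 1/4

t = 1/4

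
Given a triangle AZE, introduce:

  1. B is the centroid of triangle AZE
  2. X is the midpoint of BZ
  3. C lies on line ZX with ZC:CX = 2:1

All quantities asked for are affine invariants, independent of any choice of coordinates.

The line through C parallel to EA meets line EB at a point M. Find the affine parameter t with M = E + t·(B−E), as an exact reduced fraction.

t = 7/3

Set A = (0, 0), Z = (1, 0), E = (0, 1); any affine frame gives the same invariant.
1. B is the centroid of triangle AZE ⇒ B = (1/3, 1/3)
2. X is the midpoint of BZ ⇒ X = (2/3, 1/6)
3. C lies on line ZX with ZC:CX = 2:1 ⇒ C = (7/9, 1/9)
through C parallel to EA: direction (0, -1); meets EB at M = (7/9, -5/9)
M = E + t·(B−E) with t = 7/3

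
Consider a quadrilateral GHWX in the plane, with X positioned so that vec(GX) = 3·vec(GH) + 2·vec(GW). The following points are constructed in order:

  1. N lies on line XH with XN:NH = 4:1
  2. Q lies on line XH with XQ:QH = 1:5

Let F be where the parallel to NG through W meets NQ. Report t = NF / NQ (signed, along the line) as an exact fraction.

t = 21/19

Work in coordinates with G = (0, 0), H = (1, 0), W = (0, 1), X = (3, 2).
1. N lies on line XH with XN:NH = 4:1 ⇒ N = (7/5, 2/5)
2. Q lies on line XH with XQ:QH = 1:5 ⇒ Q = (8/3, 5/3)
through W parallel to NG: direction (-7/5, -2/5); meets NQ at F = (14/5, 9/5)
F = N + t·(Q−N) with t = 21/19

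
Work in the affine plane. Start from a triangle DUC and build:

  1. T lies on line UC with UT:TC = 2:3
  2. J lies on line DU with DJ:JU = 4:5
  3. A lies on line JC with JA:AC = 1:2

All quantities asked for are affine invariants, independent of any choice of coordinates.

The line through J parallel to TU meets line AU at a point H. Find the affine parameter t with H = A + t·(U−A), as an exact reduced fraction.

t = -1/2

Work in coordinates with D = (0, 0), U = (1, 0), C = (0, 1).
1. T lies on line UC with UT:TC = 2:3 ⇒ T = (3/5, 2/5)
2. J lies on line DU with DJ:JU = 4:5 ⇒ J = (4/9, 0)
3. A lies on line JC with JA:AC = 1:2 ⇒ A = (8/27, 1/3)
through J parallel to TU: direction (2/5, -2/5); meets AU at H = (-1/18, 1/2)
H = A + t·(U−A) with t = -1/2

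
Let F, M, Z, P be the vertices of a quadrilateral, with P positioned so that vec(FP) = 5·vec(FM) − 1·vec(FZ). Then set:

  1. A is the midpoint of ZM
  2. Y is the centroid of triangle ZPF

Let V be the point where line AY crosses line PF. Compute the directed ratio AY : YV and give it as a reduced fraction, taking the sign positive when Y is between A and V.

Set F = (0, 0), M = (1, 0), Z = (0, 1), P = (5, -1); any affine frame gives the same invariant.
1. A is the midpoint of ZM ⇒ A = (1/2, 1/2)
2. Y is the centroid of triangle ZPF ⇒ Y = (5/3, 0)
line AY meets PF at V = (25/8, -5/8)
Y = A + t·(V−A) with t = 4/9, so AY:YV = 4/9:5/9

AY:YV = 4/5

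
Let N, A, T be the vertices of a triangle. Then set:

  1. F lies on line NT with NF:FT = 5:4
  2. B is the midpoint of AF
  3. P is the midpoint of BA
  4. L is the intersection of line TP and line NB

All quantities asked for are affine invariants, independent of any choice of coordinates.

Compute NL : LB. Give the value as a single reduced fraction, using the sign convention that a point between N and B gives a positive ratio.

NL:LB = -27/4

Work in coordinates with N = (0, 0), A = (1, 0), T = (0, 1).
1. F lies on line NT with NF:FT = 5:4 ⇒ F = (0, 5/9)
2. B is the midpoint of AF ⇒ B = (1/2, 5/18)
3. P is the midpoint of BA ⇒ P = (3/4, 5/36)
4. L is the intersection of line TP and line NB ⇒ L = (27/46, 15/46)
L = N + t·(B−N) with t = 27/23, so NL:LB = t:(1−t) = 27/23:-4/23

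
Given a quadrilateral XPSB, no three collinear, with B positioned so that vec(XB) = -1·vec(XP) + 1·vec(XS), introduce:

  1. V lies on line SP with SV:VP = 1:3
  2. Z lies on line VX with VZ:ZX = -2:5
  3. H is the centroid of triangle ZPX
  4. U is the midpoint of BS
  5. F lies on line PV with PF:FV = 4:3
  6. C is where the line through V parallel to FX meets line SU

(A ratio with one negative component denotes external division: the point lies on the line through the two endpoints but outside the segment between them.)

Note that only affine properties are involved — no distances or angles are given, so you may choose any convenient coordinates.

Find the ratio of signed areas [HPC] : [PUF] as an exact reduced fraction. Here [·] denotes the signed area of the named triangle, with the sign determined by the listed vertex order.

Set X = (0, 0), P = (1, 0), S = (0, 1), B = (-1, 1); any affine frame gives the same invariant.
1. V lies on line SP with SV:VP = 1:3 ⇒ V = (1/4, 3/4)
2. Z lies on line VX with VZ:ZX = -2:5 ⇒ Z = (5/12, 5/4)
3. H is the centroid of triangle ZPX ⇒ H = (17/36, 5/12)
4. U is the midpoint of BS ⇒ U = (-1/2, 1)
5. F lies on line PV with PF:FV = 4:3 ⇒ F = (4/7, 3/7)
6. C is where the line through V parallel to FX meets line SU ⇒ C = (7/12, 1)
2·[HPC] = 17/48, 2·[PUF] = -3/14
[HPC]:[PUF] = 17/48:-3/14 = -119/72

[HPC]:[PUF] = -119/72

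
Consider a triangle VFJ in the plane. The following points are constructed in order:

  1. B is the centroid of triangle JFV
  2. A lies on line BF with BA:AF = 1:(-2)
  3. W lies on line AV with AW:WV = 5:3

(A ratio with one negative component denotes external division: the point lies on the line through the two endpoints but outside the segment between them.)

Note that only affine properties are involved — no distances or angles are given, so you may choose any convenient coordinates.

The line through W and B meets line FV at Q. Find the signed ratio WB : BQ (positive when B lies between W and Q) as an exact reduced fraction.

WB:BQ = -1/4

Choose coordinates V = (0, 0), F = (1, 0), J = (0, 1).
1. B is the centroid of triangle JFV ⇒ B = (1/3, 1/3)
2. A lies on line BF with BA:AF = 1:(-2) ⇒ A = (-1/3, 2/3)
3. W lies on line AV with AW:WV = 5:3 ⇒ W = (-1/8, 1/4)
line WB meets FV at Q = (-3/2, 0)
B = W + t·(Q−W) with t = -1/3, so WB:BQ = -1/3:4/3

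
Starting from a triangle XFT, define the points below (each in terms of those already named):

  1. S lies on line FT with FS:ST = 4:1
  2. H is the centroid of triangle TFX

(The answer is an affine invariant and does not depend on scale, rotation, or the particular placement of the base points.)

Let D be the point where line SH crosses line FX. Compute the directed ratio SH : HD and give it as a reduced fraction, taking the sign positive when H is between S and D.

SH:HD = 7/5

Choose coordinates X = (0, 0), F = (1, 0), T = (0, 1).
1. S lies on line FT with FS:ST = 4:1 ⇒ S = (1/5, 4/5)
2. H is the centroid of triangle TFX ⇒ H = (1/3, 1/3)
line SH meets FX at D = (3/7, 0)
H = S + t·(D−S) with t = 7/12, so SH:HD = 7/12:5/12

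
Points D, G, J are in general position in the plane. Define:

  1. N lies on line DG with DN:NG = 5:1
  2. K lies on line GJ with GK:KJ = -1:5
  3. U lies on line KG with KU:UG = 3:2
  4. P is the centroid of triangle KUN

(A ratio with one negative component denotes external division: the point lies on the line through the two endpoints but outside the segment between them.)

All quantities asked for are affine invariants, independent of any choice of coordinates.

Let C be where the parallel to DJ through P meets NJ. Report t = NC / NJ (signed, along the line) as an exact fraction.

t = -41/150

Assign D = (0, 0), G = (1, 0), J = (0, 1) — the answer is frame-independent, so this choice is without loss of generality.
1. N lies on line DG with DN:NG = 5:1 ⇒ N = (5/6, 0)
2. K lies on line GJ with GK:KJ = -1:5 ⇒ K = (5/4, -1/4)
3. U lies on line KG with KU:UG = 3:2 ⇒ U = (11/10, -1/10)
4. P is the centroid of triangle KUN ⇒ P = (191/180, -7/60)
through P parallel to DJ: direction (0, 1); meets NJ at C = (191/180, -41/150)
C = N + t·(J−N) with t = -41/150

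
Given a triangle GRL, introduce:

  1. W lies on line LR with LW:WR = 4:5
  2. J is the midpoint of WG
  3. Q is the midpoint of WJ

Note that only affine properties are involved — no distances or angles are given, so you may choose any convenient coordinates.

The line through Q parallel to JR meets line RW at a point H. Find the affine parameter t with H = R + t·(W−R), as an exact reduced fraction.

Assign G = (0, 0), R = (1, 0), L = (0, 1) — the answer is frame-independent, so this choice is without loss of generality.
1. W lies on line LR with LW:WR = 4:5 ⇒ W = (4/9, 5/9)
2. J is the midpoint of WG ⇒ J = (2/9, 5/18)
3. Q is the midpoint of WJ ⇒ Q = (1/3, 5/12)
through Q parallel to JR: direction (7/9, -5/18); meets RW at H = (13/18, 5/18)
H = R + t·(W−R) with t = 1/2

t = 1/2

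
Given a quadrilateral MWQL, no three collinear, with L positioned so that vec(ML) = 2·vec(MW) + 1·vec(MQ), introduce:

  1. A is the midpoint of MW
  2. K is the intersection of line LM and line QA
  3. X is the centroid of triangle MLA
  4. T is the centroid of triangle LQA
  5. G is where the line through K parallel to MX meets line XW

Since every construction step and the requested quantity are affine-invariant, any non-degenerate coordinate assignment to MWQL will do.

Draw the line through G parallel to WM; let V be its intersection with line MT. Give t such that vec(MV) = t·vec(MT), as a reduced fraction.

t = 11/20

Assign M = (0, 0), W = (1, 0), Q = (0, 1), L = (2, 1) — the answer is frame-independent, so this choice is without loss of generality.
1. A is the midpoint of MW ⇒ A = (1/2, 0)
2. K is the intersection of line LM and line QA ⇒ K = (2/5, 1/5)
3. X is the centroid of triangle MLA ⇒ X = (5/6, 1/3)
4. T is the centroid of triangle LQA ⇒ T = (5/6, 2/3)
5. G is where the line through K parallel to MX meets line XW ⇒ G = (49/60, 11/30)
through G parallel to WM: direction (-1, 0); meets MT at V = (11/24, 11/30)
V = M + t·(T−M) with t = 11/20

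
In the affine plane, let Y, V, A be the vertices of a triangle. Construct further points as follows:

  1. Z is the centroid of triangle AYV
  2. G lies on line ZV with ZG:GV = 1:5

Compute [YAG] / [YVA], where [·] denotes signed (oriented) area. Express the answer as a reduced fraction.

Choose coordinates Y = (0, 0), V = (1, 0), A = (0, 1).
1. Z is the centroid of triangle AYV ⇒ Z = (1/3, 1/3)
2. G lies on line ZV with ZG:GV = 1:5 ⇒ G = (4/9, 5/18)
2·[YAG] = -4/9, 2·[YVA] = 1
[YAG]:[YVA] = -4/9:1 = -4/9

[YAG]:[YVA] = -4/9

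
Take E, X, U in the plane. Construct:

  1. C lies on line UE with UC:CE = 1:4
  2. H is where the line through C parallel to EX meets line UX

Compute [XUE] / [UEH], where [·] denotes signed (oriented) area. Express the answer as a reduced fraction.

[XUE]:[UEH] = 5

Assign E = (0, 0), X = (1, 0), U = (0, 1) — the answer is frame-independent, so this choice is without loss of generality.
1. C lies on line UE with UC:CE = 1:4 ⇒ C = (0, 4/5)
2. H is where the line through C parallel to EX meets line UX ⇒ H = (1/5, 4/5)
2·[XUE] = 1, 2·[UEH] = 1/5
[XUE]:[UEH] = 1:1/5 = 5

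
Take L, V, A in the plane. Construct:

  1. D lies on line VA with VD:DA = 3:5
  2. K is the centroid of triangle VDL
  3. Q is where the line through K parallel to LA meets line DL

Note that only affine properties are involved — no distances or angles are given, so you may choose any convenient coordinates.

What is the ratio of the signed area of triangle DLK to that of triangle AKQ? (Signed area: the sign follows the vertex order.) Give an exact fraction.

Work in coordinates with L = (0, 0), V = (1, 0), A = (0, 1).
1. D lies on line VA with VD:DA = 3:5 ⇒ D = (5/8, 3/8)
2. K is the centroid of triangle VDL ⇒ K = (13/24, 1/8)
3. Q is where the line through K parallel to LA meets line DL ⇒ Q = (13/24, 13/40)
2·[DLK] = 1/8, 2·[AKQ] = 13/120
[DLK]:[AKQ] = 1/8:13/120 = 15/13

[DLK]:[AKQ] = 15/13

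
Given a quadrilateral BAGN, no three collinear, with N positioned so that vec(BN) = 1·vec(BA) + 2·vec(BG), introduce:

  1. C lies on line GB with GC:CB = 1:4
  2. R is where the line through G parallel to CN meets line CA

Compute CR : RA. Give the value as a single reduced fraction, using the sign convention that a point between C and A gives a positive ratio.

CR:RA = -1/11

Work in coordinates with B = (0, 0), A = (1, 0), G = (0, 1), N = (1, 2).
1. C lies on line GB with GC:CB = 1:4 ⇒ C = (0, 4/5)
2. R is where the line through G parallel to CN meets line CA ⇒ R = (-1/10, 22/25)
R = C + t·(A−C) with t = -1/10, so CR:RA = t:(1−t) = -1/10:11/10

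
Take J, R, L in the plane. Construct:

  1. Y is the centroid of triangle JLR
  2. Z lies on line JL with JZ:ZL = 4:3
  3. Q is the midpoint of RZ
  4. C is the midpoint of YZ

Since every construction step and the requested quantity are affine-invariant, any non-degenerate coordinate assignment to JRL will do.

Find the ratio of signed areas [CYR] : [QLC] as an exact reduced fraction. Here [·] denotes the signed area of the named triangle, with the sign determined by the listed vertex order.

Assign J = (0, 0), R = (1, 0), L = (0, 1) — the answer is frame-independent, so this choice is without loss of generality.
1. Y is the centroid of triangle JLR ⇒ Y = (1/3, 1/3)
2. Z lies on line JL with JZ:ZL = 4:3 ⇒ Z = (0, 4/7)
3. Q is the midpoint of RZ ⇒ Q = (1/2, 2/7)
4. C is the midpoint of YZ ⇒ C = (1/6, 19/42)
2·[CYR] = 1/42, 2·[QLC] = 13/84
[CYR]:[QLC] = 1/42:13/84 = 2/13

[CYR]:[QLC] = 2/13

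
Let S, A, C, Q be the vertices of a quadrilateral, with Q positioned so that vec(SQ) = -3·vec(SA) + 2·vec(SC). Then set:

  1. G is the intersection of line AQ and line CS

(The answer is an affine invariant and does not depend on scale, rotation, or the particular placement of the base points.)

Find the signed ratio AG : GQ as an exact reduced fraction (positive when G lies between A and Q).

Choose coordinates S = (0, 0), A = (1, 0), C = (0, 1), Q = (-3, 2).
1. G is the intersection of line AQ and line CS ⇒ G = (0, 1/2)
G = A + t·(Q−A) with t = 1/4, so AG:GQ = t:(1−t) = 1/4:3/4

AG:GQ = 1/3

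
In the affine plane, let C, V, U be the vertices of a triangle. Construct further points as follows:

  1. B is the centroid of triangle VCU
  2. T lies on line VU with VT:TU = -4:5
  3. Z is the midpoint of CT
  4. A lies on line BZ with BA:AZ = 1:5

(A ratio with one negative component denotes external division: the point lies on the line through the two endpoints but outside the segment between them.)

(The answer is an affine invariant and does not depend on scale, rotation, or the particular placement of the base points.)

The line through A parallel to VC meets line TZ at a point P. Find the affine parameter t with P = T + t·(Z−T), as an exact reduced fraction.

t = 71/36

Assign C = (0, 0), V = (1, 0), U = (0, 1) — the answer is frame-independent, so this choice is without loss of generality.
1. B is the centroid of triangle VCU ⇒ B = (1/3, 1/3)
2. T lies on line VU with VT:TU = -4:5 ⇒ T = (5, -4)
3. Z is the midpoint of CT ⇒ Z = (5/2, -2)
4. A lies on line BZ with BA:AZ = 1:5 ⇒ A = (25/36, -1/18)
through A parallel to VC: direction (-1, 0); meets TZ at P = (5/72, -1/18)
P = T + t·(Z−T) with t = 71/36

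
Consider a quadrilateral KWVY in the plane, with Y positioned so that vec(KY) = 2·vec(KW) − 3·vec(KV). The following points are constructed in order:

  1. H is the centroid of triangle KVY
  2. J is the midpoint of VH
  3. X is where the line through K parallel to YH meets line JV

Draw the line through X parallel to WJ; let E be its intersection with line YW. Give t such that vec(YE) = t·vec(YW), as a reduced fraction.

Set K = (0, 0), W = (1, 0), V = (0, 1), Y = (2, -3); any affine frame gives the same invariant.
1. H is the centroid of triangle KVY ⇒ H = (2/3, -2/3)
2. J is the midpoint of VH ⇒ J = (1/3, 1/6)
3. X is where the line through K parallel to YH meets line JV ⇒ X = (4/3, -7/3)
through X parallel to WJ: direction (-2/3, 1/6); meets YW at E = (20/11, -27/11)
E = Y + t·(W−Y) with t = 2/11

t = 2/11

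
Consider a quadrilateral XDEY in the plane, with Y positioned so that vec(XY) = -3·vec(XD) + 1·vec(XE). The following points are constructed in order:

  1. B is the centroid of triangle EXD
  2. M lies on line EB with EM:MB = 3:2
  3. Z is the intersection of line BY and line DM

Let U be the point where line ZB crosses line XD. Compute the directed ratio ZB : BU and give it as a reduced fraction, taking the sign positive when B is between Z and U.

Assign X = (0, 0), D = (1, 0), E = (0, 1), Y = (-3, 1) — the answer is frame-independent, so this choice is without loss of generality.
1. B is the centroid of triangle EXD ⇒ B = (1/3, 1/3)
2. M lies on line EB with EM:MB = 3:2 ⇒ M = (1/5, 3/5)
3. Z is the intersection of line BY and line DM ⇒ Z = (7/11, 3/11)
line ZB meets XD at U = (2, 0)
B = Z + t·(U−Z) with t = -2/9, so ZB:BU = -2/9:11/9

ZB:BU = -2/11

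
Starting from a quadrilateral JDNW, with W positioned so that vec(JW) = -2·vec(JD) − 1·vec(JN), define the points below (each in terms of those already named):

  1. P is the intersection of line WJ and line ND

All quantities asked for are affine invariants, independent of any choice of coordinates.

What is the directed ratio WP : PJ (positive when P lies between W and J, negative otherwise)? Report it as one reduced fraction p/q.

Set J = (0, 0), D = (1, 0), N = (0, 1), W = (-2, -1); any affine frame gives the same invariant.
1. P is the intersection of line WJ and line ND ⇒ P = (2/3, 1/3)
P = W + t·(J−W) with t = 4/3, so WP:PJ = t:(1−t) = 4/3:-1/3

WP:PJ = -4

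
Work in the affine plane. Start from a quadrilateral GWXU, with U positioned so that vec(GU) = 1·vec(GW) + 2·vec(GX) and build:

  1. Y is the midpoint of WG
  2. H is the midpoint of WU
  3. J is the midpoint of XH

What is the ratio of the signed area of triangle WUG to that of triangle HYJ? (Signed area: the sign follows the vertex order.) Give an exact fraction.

[WUG]:[HYJ] = -4

Work in coordinates with G = (0, 0), W = (1, 0), X = (0, 1), U = (1, 2).
1. Y is the midpoint of WG ⇒ Y = (1/2, 0)
2. H is the midpoint of WU ⇒ H = (1, 1)
3. J is the midpoint of XH ⇒ J = (1/2, 1)
2·[WUG] = 2, 2·[HYJ] = -1/2
[WUG]:[HYJ] = 2:-1/2 = -4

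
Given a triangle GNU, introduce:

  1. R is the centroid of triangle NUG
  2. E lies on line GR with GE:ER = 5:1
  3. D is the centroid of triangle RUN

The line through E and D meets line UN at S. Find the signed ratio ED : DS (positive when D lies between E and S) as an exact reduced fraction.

ED:DS = 3

Assign G = (0, 0), N = (1, 0), U = (0, 1) — the answer is frame-independent, so this choice is without loss of generality.
1. R is the centroid of triangle NUG ⇒ R = (1/3, 1/3)
2. E lies on line GR with GE:ER = 5:1 ⇒ E = (5/18, 5/18)
3. D is the centroid of triangle RUN ⇒ D = (4/9, 4/9)
line ED meets UN at S = (1/2, 1/2)
D = E + t·(S−E) with t = 3/4, so ED:DS = 3/4:1/4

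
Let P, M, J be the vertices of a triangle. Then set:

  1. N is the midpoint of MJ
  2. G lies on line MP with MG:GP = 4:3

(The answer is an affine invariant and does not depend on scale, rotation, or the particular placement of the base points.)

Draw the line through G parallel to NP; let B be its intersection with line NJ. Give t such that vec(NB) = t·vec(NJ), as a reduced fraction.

t = -3/7

Assign P = (0, 0), M = (1, 0), J = (0, 1) — the answer is frame-independent, so this choice is without loss of generality.
1. N is the midpoint of MJ ⇒ N = (1/2, 1/2)
2. G lies on line MP with MG:GP = 4:3 ⇒ G = (3/7, 0)
through G parallel to NP: direction (-1/2, -1/2); meets NJ at B = (5/7, 2/7)
B = N + t·(J−N) with t = -3/7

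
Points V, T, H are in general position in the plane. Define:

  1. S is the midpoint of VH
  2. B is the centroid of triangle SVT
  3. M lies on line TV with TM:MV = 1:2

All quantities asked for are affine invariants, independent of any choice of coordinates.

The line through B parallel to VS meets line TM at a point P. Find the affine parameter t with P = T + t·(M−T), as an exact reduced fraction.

t = 2

Work in coordinates with V = (0, 0), T = (1, 0), H = (0, 1).
1. S is the midpoint of VH ⇒ S = (0, 1/2)
2. B is the centroid of triangle SVT ⇒ B = (1/3, 1/6)
3. M lies on line TV with TM:MV = 1:2 ⇒ M = (2/3, 0)
through B parallel to VS: direction (0, 1/2); meets TM at P = (1/3, 0)
P = T + t·(M−T) with t = 2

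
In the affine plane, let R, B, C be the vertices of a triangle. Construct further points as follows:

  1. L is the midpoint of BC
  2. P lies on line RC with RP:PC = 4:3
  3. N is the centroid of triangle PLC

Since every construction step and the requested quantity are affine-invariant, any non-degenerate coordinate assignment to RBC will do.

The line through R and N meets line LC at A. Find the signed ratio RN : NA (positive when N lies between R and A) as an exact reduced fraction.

Assign R = (0, 0), B = (1, 0), C = (0, 1) — the answer is frame-independent, so this choice is without loss of generality.
1. L is the midpoint of BC ⇒ L = (1/2, 1/2)
2. P lies on line RC with RP:PC = 4:3 ⇒ P = (0, 4/7)
3. N is the centroid of triangle PLC ⇒ N = (1/6, 29/42)
line RN meets LC at A = (7/36, 29/36)
N = R + t·(A−R) with t = 6/7, so RN:NA = 6/7:1/7

RN:NA = 6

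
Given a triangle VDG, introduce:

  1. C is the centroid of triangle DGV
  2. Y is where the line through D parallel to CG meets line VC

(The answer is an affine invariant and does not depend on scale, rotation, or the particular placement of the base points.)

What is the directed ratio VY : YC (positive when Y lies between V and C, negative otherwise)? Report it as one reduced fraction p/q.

VY:YC = -2

Work in coordinates with V = (0, 0), D = (1, 0), G = (0, 1).
1. C is the centroid of triangle DGV ⇒ C = (1/3, 1/3)
2. Y is where the line through D parallel to CG meets line VC ⇒ Y = (2/3, 2/3)
Y = V + t·(C−V) with t = 2, so VY:YC = t:(1−t) = 2:-1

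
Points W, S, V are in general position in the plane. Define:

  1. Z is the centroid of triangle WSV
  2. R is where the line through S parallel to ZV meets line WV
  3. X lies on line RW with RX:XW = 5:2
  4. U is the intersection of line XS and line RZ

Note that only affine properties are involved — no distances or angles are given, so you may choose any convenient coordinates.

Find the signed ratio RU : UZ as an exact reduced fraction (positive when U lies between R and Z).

RU:UZ = 30

Assign W = (0, 0), S = (1, 0), V = (0, 1) — the answer is frame-independent, so this choice is without loss of generality.
1. Z is the centroid of triangle WSV ⇒ Z = (1/3, 1/3)
2. R is where the line through S parallel to ZV meets line WV ⇒ R = (0, 2)
3. X lies on line RW with RX:XW = 5:2 ⇒ X = (0, 4/7)
4. U is the intersection of line XS and line RZ ⇒ U = (10/31, 12/31)
U = R + t·(Z−R) with t = 30/31, so RU:UZ = t:(1−t) = 30/31:1/31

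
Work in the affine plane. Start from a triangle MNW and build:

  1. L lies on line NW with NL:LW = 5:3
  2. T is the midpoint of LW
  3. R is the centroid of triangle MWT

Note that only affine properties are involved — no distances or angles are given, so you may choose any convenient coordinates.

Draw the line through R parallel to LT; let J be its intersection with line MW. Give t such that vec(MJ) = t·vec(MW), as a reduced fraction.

t = 2/3

Set M = (0, 0), N = (1, 0), W = (0, 1); any affine frame gives the same invariant.
1. L lies on line NW with NL:LW = 5:3 ⇒ L = (3/8, 5/8)
2. T is the midpoint of LW ⇒ T = (3/16, 13/16)
3. R is the centroid of triangle MWT ⇒ R = (1/16, 29/48)
through R parallel to LT: direction (-3/16, 3/16); meets MW at J = (0, 2/3)
J = M + t·(W−M) with t = 2/3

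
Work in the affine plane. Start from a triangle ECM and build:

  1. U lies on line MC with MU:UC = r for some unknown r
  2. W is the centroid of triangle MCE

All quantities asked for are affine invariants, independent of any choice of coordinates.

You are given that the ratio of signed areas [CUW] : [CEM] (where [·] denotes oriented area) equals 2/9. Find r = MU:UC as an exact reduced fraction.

Assign E = (0, 0), C = (1, 0), M = (0, 1) — the answer is frame-independent, so this choice is without loss of generality.
1. With MU:UC = r, write λ = r/(r+1) so U = M + λ·(C−M); U is affine-linear in λ
2. W is the centroid of triangle MCE ⇒ W = (1/3, 1/3)
Every point depending on U is an affine combination of U and λ-independent points, so each such coordinate is linear in λ; the λ² term in each signed area is a multiple of (C−M)×(C−M) = 0, so 2·[CUW] and 2·[CEM] are each linear in λ. Evaluating at λ=0 and λ=1:
  2·[CUW] = -1/3·λ + 1/3,   2·[CEM] = -1
So [CUW]:[CEM] = (-1/3·λ + 1/3) / (-1). Setting this equal to 2/9:
  -1/3·λ + 1/3 = 2/9·(-1)  ⇒  λ = 5/3
Then r = λ/(1−λ) = (5/3)/(-2/3) = -5/2. Check: with r = -5/2, U = (5/3, -2/3) and [CUW]:[CEM] = 2/9 as required.

r = -5/2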